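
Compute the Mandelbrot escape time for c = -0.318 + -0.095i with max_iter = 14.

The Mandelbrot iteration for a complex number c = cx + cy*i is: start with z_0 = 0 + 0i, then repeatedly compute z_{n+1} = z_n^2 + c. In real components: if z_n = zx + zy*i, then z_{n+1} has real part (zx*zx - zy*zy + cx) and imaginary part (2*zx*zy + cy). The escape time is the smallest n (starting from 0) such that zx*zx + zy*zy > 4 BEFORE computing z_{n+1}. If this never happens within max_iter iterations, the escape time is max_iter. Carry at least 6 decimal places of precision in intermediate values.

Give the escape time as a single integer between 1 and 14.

Answer: 14

Derivation:
z_0 = 0 + 0i, c = -0.3180 + -0.0950i
Iter 1: z = -0.3180 + -0.0950i, |z|^2 = 0.1101
Iter 2: z = -0.2259 + -0.0346i, |z|^2 = 0.0522
Iter 3: z = -0.2682 + -0.0794i, |z|^2 = 0.0782
Iter 4: z = -0.2524 + -0.0524i, |z|^2 = 0.0664
Iter 5: z = -0.2570 + -0.0685i, |z|^2 = 0.0708
Iter 6: z = -0.2566 + -0.0598i, |z|^2 = 0.0694
Iter 7: z = -0.2557 + -0.0643i, |z|^2 = 0.0695
Iter 8: z = -0.2567 + -0.0621i, |z|^2 = 0.0698
Iter 9: z = -0.2559 + -0.0631i, |z|^2 = 0.0695
Iter 10: z = -0.2565 + -0.0627i, |z|^2 = 0.0697
Iter 11: z = -0.2561 + -0.0628i, |z|^2 = 0.0696
Iter 12: z = -0.2563 + -0.0628i, |z|^2 = 0.0697
Iter 13: z = -0.2562 + -0.0628i, |z|^2 = 0.0696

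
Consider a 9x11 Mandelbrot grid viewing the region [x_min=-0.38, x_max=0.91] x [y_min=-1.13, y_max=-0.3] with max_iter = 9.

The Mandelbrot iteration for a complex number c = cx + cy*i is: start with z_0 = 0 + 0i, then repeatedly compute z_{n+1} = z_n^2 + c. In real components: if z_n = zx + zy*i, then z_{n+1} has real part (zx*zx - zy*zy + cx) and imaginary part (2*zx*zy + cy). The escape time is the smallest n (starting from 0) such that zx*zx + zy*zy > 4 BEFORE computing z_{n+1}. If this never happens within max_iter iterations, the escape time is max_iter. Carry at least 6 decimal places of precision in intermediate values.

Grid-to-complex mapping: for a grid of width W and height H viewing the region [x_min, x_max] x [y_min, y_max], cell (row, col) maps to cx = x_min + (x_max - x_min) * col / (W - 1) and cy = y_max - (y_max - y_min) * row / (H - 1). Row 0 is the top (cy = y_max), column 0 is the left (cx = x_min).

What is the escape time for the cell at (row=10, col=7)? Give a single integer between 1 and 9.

Answer: 2

Derivation:
z_0 = 0 + 0i, c = 0.7488 + -1.1300i
Iter 1: z = 0.7488 + -1.1300i, |z|^2 = 1.8375
Iter 2: z = 0.0325 + -2.8222i, |z|^2 = 7.9657
Escaped at iteration 2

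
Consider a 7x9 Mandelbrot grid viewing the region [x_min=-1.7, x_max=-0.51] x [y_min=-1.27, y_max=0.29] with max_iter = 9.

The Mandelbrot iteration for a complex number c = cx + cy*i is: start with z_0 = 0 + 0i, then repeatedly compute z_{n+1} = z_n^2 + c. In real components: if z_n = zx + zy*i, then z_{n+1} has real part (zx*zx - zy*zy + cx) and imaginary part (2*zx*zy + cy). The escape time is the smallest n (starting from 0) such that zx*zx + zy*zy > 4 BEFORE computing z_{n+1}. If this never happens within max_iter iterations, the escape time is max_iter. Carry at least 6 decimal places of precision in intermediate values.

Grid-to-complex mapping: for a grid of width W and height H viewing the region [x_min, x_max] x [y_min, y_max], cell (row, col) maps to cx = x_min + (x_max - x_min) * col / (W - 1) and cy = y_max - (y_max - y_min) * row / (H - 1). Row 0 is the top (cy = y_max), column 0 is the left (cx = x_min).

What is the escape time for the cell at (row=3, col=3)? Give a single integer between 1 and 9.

z_0 = 0 + 0i, c = -1.1050 + -0.2950i
Iter 1: z = -1.1050 + -0.2950i, |z|^2 = 1.3080
Iter 2: z = 0.0290 + 0.3569i, |z|^2 = 0.1283
Iter 3: z = -1.2316 + -0.2743i, |z|^2 = 1.5920
Iter 4: z = 0.3365 + 0.3806i, |z|^2 = 0.2581
Iter 5: z = -1.1366 + -0.0388i, |z|^2 = 1.2934
Iter 6: z = 0.1854 + -0.2068i, |z|^2 = 0.0771
Iter 7: z = -1.1134 + -0.3717i, |z|^2 = 1.3778
Iter 8: z = -0.0035 + 0.5326i, |z|^2 = 0.2837

Answer: 9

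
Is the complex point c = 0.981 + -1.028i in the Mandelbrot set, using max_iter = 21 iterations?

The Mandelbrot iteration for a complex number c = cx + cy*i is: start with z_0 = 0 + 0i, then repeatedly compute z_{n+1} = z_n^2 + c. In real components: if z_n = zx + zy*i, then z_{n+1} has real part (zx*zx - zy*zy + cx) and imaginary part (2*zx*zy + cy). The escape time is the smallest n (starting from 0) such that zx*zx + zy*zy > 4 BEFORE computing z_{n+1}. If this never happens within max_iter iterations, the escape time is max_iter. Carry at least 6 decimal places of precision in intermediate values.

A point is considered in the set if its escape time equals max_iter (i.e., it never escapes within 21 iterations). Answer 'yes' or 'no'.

z_0 = 0 + 0i, c = 0.9810 + -1.0280i
Iter 1: z = 0.9810 + -1.0280i, |z|^2 = 2.0191
Iter 2: z = 0.8866 + -3.0449i, |z|^2 = 10.0577
Escaped at iteration 2

Answer: no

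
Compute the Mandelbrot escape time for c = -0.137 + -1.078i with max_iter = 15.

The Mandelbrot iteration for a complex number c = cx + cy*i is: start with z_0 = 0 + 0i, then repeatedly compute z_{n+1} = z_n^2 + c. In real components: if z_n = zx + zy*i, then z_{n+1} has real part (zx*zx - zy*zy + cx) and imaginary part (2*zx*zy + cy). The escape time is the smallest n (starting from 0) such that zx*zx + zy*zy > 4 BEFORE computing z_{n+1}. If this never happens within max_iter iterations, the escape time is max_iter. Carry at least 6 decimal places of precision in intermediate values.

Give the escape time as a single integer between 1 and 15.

z_0 = 0 + 0i, c = -0.1370 + -1.0780i
Iter 1: z = -0.1370 + -1.0780i, |z|^2 = 1.1809
Iter 2: z = -1.2803 + -0.7826i, |z|^2 = 2.2517
Iter 3: z = 0.8897 + 0.9260i, |z|^2 = 1.6491
Iter 4: z = -0.2029 + 0.5698i, |z|^2 = 0.3658
Iter 5: z = -0.4204 + -1.3093i, |z|^2 = 1.8909
Iter 6: z = -1.6744 + 0.0229i, |z|^2 = 2.8042
Iter 7: z = 2.6661 + -1.1548i, |z|^2 = 8.4417
Escaped at iteration 7

Answer: 7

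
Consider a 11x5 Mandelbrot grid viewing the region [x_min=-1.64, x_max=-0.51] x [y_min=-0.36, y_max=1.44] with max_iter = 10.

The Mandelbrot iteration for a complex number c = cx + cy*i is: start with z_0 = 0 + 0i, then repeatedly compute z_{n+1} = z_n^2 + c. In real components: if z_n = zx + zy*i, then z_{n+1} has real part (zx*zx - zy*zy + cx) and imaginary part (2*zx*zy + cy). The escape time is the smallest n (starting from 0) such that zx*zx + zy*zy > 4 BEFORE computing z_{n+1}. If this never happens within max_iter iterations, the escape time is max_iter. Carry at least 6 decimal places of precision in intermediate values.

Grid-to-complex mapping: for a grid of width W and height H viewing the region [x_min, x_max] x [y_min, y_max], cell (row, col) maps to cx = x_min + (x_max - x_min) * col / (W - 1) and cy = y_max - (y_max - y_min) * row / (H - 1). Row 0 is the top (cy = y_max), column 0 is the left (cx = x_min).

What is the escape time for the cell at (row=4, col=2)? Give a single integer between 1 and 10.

z_0 = 0 + 0i, c = -1.4140 + -0.3600i
Iter 1: z = -1.4140 + -0.3600i, |z|^2 = 2.1290
Iter 2: z = 0.4558 + 0.6581i, |z|^2 = 0.6408
Iter 3: z = -1.6393 + 0.2399i, |z|^2 = 2.7449
Iter 4: z = 1.2158 + -1.1465i, |z|^2 = 2.7928
Iter 5: z = -1.2504 + -3.1480i, |z|^2 = 11.4732
Escaped at iteration 5

Answer: 5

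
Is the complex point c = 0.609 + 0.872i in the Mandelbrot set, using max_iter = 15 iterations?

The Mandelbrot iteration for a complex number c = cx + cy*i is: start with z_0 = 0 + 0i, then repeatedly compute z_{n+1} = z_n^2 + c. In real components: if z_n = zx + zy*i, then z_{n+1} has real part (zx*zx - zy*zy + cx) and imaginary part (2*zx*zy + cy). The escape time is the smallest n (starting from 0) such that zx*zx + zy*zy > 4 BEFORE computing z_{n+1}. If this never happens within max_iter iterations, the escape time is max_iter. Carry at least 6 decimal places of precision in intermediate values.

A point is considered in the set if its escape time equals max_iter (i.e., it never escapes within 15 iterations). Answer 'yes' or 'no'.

Answer: no

Derivation:
z_0 = 0 + 0i, c = 0.6090 + 0.8720i
Iter 1: z = 0.6090 + 0.8720i, |z|^2 = 1.1313
Iter 2: z = 0.2195 + 1.9341i, |z|^2 = 3.7889
Iter 3: z = -3.0835 + 1.7211i, |z|^2 = 12.4703
Escaped at iteration 3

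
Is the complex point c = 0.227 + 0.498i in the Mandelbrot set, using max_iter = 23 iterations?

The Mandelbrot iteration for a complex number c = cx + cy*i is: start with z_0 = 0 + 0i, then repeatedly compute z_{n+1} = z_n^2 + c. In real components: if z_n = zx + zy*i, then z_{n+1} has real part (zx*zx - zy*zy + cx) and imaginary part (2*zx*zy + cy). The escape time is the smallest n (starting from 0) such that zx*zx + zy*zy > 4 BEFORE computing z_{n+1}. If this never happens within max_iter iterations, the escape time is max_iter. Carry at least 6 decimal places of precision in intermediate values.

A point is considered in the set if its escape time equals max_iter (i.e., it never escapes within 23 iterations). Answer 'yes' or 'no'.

z_0 = 0 + 0i, c = 0.2270 + 0.4980i
Iter 1: z = 0.2270 + 0.4980i, |z|^2 = 0.2995
Iter 2: z = 0.0305 + 0.7241i, |z|^2 = 0.5252
Iter 3: z = -0.2964 + 0.5422i, |z|^2 = 0.3818
Iter 4: z = 0.0209 + 0.1766i, |z|^2 = 0.0316
Iter 5: z = 0.1962 + 0.5054i, |z|^2 = 0.2939
Iter 6: z = 0.0101 + 0.6964i, |z|^2 = 0.4850
Iter 7: z = -0.2578 + 0.5121i, |z|^2 = 0.3287
Iter 8: z = 0.0312 + 0.2340i, |z|^2 = 0.0557
Iter 9: z = 0.1732 + 0.5126i, |z|^2 = 0.2928
Iter 10: z = -0.0058 + 0.6756i, |z|^2 = 0.4565
Iter 11: z = -0.2294 + 0.4902i, |z|^2 = 0.2929
Iter 12: z = 0.0393 + 0.2731i, |z|^2 = 0.0761
Iter 13: z = 0.1540 + 0.5195i, |z|^2 = 0.2936
Iter 14: z = -0.0191 + 0.6580i, |z|^2 = 0.4333
Iter 15: z = -0.2056 + 0.4728i, |z|^2 = 0.2658
Iter 16: z = 0.0457 + 0.3036i, |z|^2 = 0.0943
Iter 17: z = 0.1369 + 0.5258i, |z|^2 = 0.2952
Iter 18: z = -0.0307 + 0.6420i, |z|^2 = 0.4130
Iter 19: z = -0.1842 + 0.4586i, |z|^2 = 0.2442
Iter 20: z = 0.0506 + 0.3291i, |z|^2 = 0.1109
Iter 21: z = 0.1213 + 0.5313i, |z|^2 = 0.2970
Iter 22: z = -0.0406 + 0.6269i, |z|^2 = 0.3946
Did not escape in 23 iterations → in set

Answer: yes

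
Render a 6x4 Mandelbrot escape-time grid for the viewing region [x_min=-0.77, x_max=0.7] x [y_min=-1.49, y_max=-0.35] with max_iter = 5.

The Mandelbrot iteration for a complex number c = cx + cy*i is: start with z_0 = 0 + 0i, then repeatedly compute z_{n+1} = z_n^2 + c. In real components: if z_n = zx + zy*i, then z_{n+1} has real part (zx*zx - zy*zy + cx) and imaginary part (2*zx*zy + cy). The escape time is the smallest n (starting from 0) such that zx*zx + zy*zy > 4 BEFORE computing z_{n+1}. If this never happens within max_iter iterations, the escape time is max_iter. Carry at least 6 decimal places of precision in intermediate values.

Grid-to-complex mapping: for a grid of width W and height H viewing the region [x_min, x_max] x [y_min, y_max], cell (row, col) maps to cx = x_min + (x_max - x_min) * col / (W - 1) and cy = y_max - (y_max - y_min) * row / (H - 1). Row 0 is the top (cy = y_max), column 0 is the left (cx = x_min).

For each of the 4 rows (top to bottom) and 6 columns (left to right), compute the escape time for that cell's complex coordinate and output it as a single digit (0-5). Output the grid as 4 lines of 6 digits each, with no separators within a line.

Answer: 555553
455543
345422
222222

Derivation:
(row=0, col=0): c = -0.7700 + -0.3500i → escape time 5
(row=0, col=1): c = -0.4760 + -0.3500i → escape time 5
(row=0, col=2): c = -0.1820 + -0.3500i → escape time 5
(row=0, col=3): c = 0.1120 + -0.3500i → escape time 5
(row=0, col=4): c = 0.4060 + -0.3500i → escape time 5
(row=0, col=5): c = 0.7000 + -0.3500i → escape time 3
(row=1, col=0): c = -0.7700 + -0.7300i → escape time 4
(row=1, col=1): c = -0.4760 + -0.7300i → escape time 5
(row=1, col=2): c = -0.1820 + -0.7300i → escape time 5
(row=1, col=3): c = 0.1120 + -0.7300i → escape time 5
(row=1, col=4): c = 0.4060 + -0.7300i → escape time 4
(row=1, col=5): c = 0.7000 + -0.7300i → escape time 3
(row=2, col=0): c = -0.7700 + -1.1100i → escape time 3
(row=2, col=1): c = -0.4760 + -1.1100i → escape time 4
(row=2, col=2): c = -0.1820 + -1.1100i → escape time 5
(row=2, col=3): c = 0.1120 + -1.1100i → escape time 4
(row=2, col=4): c = 0.4060 + -1.1100i → escape time 2
(row=2, col=5): c = 0.7000 + -1.1100i → escape time 2
(row=3, col=0): c = -0.7700 + -1.4900i → escape time 2
(row=3, col=1): c = -0.4760 + -1.4900i → escape time 2
(row=3, col=2): c = -0.1820 + -1.4900i → escape time 2
(row=3, col=3): c = 0.1120 + -1.4900i → escape time 2
(row=3, col=4): c = 0.4060 + -1.4900i → escape time 2
(row=3, col=5): c = 0.7000 + -1.4900i → escape time 2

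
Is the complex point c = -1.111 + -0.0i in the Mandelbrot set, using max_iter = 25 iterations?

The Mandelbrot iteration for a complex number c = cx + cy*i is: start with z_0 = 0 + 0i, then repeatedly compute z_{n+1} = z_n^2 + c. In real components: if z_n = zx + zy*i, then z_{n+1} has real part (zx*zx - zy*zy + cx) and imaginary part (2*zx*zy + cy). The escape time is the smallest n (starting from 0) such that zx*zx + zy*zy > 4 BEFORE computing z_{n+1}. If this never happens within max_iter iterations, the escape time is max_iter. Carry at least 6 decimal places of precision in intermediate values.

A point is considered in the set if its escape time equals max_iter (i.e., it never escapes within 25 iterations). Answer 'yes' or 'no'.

Answer: yes

Derivation:
z_0 = 0 + 0i, c = -1.1110 + -0.0000i
Iter 1: z = -1.1110 + 0.0000i, |z|^2 = 1.2343
Iter 2: z = 0.1233 + -0.0000i, |z|^2 = 0.0152
Iter 3: z = -1.0958 + -0.0000i, |z|^2 = 1.2008
Iter 4: z = 0.0898 + 0.0000i, |z|^2 = 0.0081
Iter 5: z = -1.1029 + 0.0000i, |z|^2 = 1.2165
Iter 6: z = 0.1055 + -0.0000i, |z|^2 = 0.0111
Iter 7: z = -1.0999 + -0.0000i, |z|^2 = 1.2097
Iter 8: z = 0.0987 + 0.0000i, |z|^2 = 0.0097
Iter 9: z = -1.1013 + 0.0000i, |z|^2 = 1.2128
Iter 10: z = 0.1018 + -0.0000i, |z|^2 = 0.0104
Iter 11: z = -1.1006 + -0.0000i, |z|^2 = 1.2114
Iter 12: z = 0.1004 + 0.0000i, |z|^2 = 0.0101
Iter 13: z = -1.1009 + 0.0000i, |z|^2 = 1.2120
Iter 14: z = 0.1010 + -0.0000i, |z|^2 = 0.0102
Iter 15: z = -1.1008 + -0.0000i, |z|^2 = 1.2118
Iter 16: z = 0.1008 + 0.0000i, |z|^2 = 0.0102
Iter 17: z = -1.1008 + 0.0000i, |z|^2 = 1.2119
Iter 18: z = 0.1009 + -0.0000i, |z|^2 = 0.0102
Iter 19: z = -1.1008 + -0.0000i, |z|^2 = 1.2118
Iter 20: z = 0.1008 + 0.0000i, |z|^2 = 0.0102
Iter 21: z = -1.1008 + 0.0000i, |z|^2 = 1.2118
Iter 22: z = 0.1008 + -0.0000i, |z|^2 = 0.0102
Iter 23: z = -1.1008 + -0.0000i, |z|^2 = 1.2118
Iter 24: z = 0.1008 + 0.0000i, |z|^2 = 0.0102
Did not escape in 25 iterations → in set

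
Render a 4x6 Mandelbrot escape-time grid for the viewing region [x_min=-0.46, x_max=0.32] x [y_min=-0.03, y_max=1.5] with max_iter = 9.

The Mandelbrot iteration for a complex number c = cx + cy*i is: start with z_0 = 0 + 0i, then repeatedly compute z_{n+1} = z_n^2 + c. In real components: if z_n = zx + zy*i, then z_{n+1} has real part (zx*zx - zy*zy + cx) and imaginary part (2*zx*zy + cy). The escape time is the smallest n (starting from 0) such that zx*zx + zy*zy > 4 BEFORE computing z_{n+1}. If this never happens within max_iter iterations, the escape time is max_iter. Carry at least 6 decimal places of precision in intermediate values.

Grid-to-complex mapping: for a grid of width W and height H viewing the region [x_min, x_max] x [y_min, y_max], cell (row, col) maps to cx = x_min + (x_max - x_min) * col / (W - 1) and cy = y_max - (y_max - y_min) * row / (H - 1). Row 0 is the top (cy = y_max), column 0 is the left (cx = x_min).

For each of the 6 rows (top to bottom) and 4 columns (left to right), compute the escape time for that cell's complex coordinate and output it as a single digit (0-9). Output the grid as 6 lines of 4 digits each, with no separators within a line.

(row=0, col=0): c = -0.4600 + 1.5000i → escape time 2
(row=0, col=1): c = -0.2000 + 1.5000i → escape time 2
(row=0, col=2): c = 0.0600 + 1.5000i → escape time 2
(row=0, col=3): c = 0.3200 + 1.5000i → escape time 2
(row=1, col=0): c = -0.4600 + 1.1940i → escape time 3
(row=1, col=1): c = -0.2000 + 1.1940i → escape time 3
(row=1, col=2): c = 0.0600 + 1.1940i → escape time 3
(row=1, col=3): c = 0.3200 + 1.1940i → escape time 2
(row=2, col=0): c = -0.4600 + 0.8880i → escape time 5
(row=2, col=1): c = -0.2000 + 0.8880i → escape time 9
(row=2, col=2): c = 0.0600 + 0.8880i → escape time 6
(row=2, col=3): c = 0.3200 + 0.8880i → escape time 4
(row=3, col=0): c = -0.4600 + 0.5820i → escape time 9
(row=3, col=1): c = -0.2000 + 0.5820i → escape time 9
(row=3, col=2): c = 0.0600 + 0.5820i → escape time 9
(row=3, col=3): c = 0.3200 + 0.5820i → escape time 9
(row=4, col=0): c = -0.4600 + 0.2760i → escape time 9
(row=4, col=1): c = -0.2000 + 0.2760i → escape time 9
(row=4, col=2): c = 0.0600 + 0.2760i → escape time 9
(row=4, col=3): c = 0.3200 + 0.2760i → escape time 9
(row=5, col=0): c = -0.4600 + -0.0300i → escape time 9
(row=5, col=1): c = -0.2000 + -0.0300i → escape time 9
(row=5, col=2): c = 0.0600 + -0.0300i → escape time 9
(row=5, col=3): c = 0.3200 + -0.0300i → escape time 9

Answer: 2222
3332
5964
9999
9999
9999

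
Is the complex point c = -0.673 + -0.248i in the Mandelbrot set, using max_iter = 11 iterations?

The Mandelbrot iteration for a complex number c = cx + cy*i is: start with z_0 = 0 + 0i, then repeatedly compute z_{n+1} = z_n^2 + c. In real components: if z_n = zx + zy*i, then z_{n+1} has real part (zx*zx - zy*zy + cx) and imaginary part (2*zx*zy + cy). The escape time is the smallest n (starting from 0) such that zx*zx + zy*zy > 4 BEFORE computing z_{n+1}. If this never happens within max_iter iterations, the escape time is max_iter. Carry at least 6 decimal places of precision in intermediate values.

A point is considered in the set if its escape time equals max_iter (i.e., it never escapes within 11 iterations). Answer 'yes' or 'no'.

Answer: yes

Derivation:
z_0 = 0 + 0i, c = -0.6730 + -0.2480i
Iter 1: z = -0.6730 + -0.2480i, |z|^2 = 0.5144
Iter 2: z = -0.2816 + 0.0858i, |z|^2 = 0.0866
Iter 3: z = -0.6011 + -0.2963i, |z|^2 = 0.4491
Iter 4: z = -0.3995 + 0.1082i, |z|^2 = 0.1713
Iter 5: z = -0.5251 + -0.3345i, |z|^2 = 0.3876
Iter 6: z = -0.5091 + 0.1033i, |z|^2 = 0.2699
Iter 7: z = -0.4244 + -0.3532i, |z|^2 = 0.3049
Iter 8: z = -0.6176 + 0.0518i, |z|^2 = 0.3841
Iter 9: z = -0.2943 + -0.3120i, |z|^2 = 0.1839
Iter 10: z = -0.6837 + -0.0644i, |z|^2 = 0.4716
Did not escape in 11 iterations → in set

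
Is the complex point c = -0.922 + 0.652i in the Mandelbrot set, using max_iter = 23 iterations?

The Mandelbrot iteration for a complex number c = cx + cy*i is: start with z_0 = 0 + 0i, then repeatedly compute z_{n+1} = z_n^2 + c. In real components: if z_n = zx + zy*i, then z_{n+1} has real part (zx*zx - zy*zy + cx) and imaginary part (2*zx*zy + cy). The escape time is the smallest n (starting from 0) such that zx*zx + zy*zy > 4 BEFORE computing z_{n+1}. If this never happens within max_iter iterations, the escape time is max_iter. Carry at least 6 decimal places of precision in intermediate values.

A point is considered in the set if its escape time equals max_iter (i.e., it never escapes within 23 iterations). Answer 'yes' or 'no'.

z_0 = 0 + 0i, c = -0.9220 + 0.6520i
Iter 1: z = -0.9220 + 0.6520i, |z|^2 = 1.2752
Iter 2: z = -0.4970 + -0.5503i, |z|^2 = 0.5498
Iter 3: z = -0.9778 + 1.1990i, |z|^2 = 2.3937
Iter 4: z = -1.4036 + -1.6928i, |z|^2 = 4.8354
Escaped at iteration 4

Answer: no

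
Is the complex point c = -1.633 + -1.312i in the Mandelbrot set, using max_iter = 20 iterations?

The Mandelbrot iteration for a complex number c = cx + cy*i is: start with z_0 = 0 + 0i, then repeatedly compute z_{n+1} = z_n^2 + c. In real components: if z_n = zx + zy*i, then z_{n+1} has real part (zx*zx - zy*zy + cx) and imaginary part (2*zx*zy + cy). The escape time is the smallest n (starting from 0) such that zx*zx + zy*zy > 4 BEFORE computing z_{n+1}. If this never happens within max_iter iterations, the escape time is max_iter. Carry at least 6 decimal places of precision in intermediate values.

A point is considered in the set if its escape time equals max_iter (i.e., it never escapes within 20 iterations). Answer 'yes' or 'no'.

Answer: no

Derivation:
z_0 = 0 + 0i, c = -1.6330 + -1.3120i
Iter 1: z = -1.6330 + -1.3120i, |z|^2 = 4.3880
Escaped at iteration 1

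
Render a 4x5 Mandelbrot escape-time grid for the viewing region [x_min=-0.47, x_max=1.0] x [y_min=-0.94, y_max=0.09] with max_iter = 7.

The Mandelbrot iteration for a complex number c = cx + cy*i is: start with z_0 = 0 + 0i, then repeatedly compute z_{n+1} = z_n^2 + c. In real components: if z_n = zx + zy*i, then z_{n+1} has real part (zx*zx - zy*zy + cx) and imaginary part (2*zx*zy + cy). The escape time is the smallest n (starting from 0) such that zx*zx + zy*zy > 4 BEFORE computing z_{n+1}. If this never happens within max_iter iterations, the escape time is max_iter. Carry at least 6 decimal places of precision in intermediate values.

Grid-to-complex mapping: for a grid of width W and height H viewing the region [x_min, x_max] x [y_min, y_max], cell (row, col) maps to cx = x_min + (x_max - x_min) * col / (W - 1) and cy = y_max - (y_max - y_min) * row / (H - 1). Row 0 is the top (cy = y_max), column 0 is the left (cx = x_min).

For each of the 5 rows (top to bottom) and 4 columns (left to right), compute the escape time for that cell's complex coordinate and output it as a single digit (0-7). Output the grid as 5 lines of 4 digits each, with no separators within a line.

(row=0, col=0): c = -0.4700 + 0.0900i → escape time 7
(row=0, col=1): c = 0.0200 + 0.0900i → escape time 7
(row=0, col=2): c = 0.5100 + 0.0900i → escape time 5
(row=0, col=3): c = 1.0000 + 0.0900i → escape time 2
(row=1, col=0): c = -0.4700 + -0.1675i → escape time 7
(row=1, col=1): c = 0.0200 + -0.1675i → escape time 7
(row=1, col=2): c = 0.5100 + -0.1675i → escape time 5
(row=1, col=3): c = 1.0000 + -0.1675i → escape time 2
(row=2, col=0): c = -0.4700 + -0.4250i → escape time 7
(row=2, col=1): c = 0.0200 + -0.4250i → escape time 7
(row=2, col=2): c = 0.5100 + -0.4250i → escape time 5
(row=2, col=3): c = 1.0000 + -0.4250i → escape time 2
(row=3, col=0): c = -0.4700 + -0.6825i → escape time 7
(row=3, col=1): c = 0.0200 + -0.6825i → escape time 7
(row=3, col=2): c = 0.5100 + -0.6825i → escape time 3
(row=3, col=3): c = 1.0000 + -0.6825i → escape time 2
(row=4, col=0): c = -0.4700 + -0.9400i → escape time 4
(row=4, col=1): c = 0.0200 + -0.9400i → escape time 6
(row=4, col=2): c = 0.5100 + -0.9400i → escape time 3
(row=4, col=3): c = 1.0000 + -0.9400i → escape time 2

Answer: 7752
7752
7752
7732
4632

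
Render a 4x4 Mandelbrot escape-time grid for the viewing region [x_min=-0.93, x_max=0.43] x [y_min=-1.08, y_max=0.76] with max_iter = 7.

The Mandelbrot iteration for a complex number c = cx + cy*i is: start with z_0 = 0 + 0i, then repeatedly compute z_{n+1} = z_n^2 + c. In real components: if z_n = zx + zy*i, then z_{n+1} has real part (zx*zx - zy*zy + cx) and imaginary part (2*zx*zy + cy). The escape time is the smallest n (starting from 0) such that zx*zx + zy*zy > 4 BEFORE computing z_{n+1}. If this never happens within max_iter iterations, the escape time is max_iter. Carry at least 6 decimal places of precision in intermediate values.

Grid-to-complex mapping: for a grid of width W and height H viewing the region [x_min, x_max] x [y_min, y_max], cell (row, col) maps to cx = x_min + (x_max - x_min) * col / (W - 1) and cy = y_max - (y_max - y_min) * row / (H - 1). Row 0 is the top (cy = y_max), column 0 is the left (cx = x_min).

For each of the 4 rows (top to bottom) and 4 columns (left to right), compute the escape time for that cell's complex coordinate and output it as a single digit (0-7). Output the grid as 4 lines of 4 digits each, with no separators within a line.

(row=0, col=0): c = -0.9300 + 0.7600i → escape time 4
(row=0, col=1): c = -0.4767 + 0.7600i → escape time 6
(row=0, col=2): c = -0.0233 + 0.7600i → escape time 7
(row=0, col=3): c = 0.4300 + 0.7600i → escape time 4
(row=1, col=0): c = -0.9300 + 0.1467i → escape time 7
(row=1, col=1): c = -0.4767 + 0.1467i → escape time 7
(row=1, col=2): c = -0.0233 + 0.1467i → escape time 7
(row=1, col=3): c = 0.4300 + 0.1467i → escape time 7
(row=2, col=0): c = -0.9300 + -0.4667i → escape time 5
(row=2, col=1): c = -0.4767 + -0.4667i → escape time 7
(row=2, col=2): c = -0.0233 + -0.4667i → escape time 7
(row=2, col=3): c = 0.4300 + -0.4667i → escape time 6
(row=3, col=0): c = -0.9300 + -1.0800i → escape time 3
(row=3, col=1): c = -0.4767 + -1.0800i → escape time 4
(row=3, col=2): c = -0.0233 + -1.0800i → escape time 5
(row=3, col=3): c = 0.4300 + -1.0800i → escape time 2

Answer: 4674
7777
5776
3452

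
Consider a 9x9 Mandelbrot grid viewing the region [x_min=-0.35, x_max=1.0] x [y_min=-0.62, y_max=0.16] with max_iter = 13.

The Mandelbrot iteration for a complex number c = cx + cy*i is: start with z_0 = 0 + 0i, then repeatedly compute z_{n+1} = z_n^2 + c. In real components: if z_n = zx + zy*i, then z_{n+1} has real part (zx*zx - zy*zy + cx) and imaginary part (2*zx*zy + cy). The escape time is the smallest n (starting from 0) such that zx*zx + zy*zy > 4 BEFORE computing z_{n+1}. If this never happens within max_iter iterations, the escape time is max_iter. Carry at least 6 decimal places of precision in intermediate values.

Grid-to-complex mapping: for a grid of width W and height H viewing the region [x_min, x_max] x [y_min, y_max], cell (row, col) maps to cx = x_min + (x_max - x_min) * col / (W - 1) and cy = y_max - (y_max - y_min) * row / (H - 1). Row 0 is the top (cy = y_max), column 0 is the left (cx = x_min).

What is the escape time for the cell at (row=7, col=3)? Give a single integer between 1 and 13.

Answer: 13

Derivation:
z_0 = 0 + 0i, c = 0.1563 + -0.5225i
Iter 1: z = 0.1563 + -0.5225i, |z|^2 = 0.2974
Iter 2: z = -0.0923 + -0.6858i, |z|^2 = 0.4788
Iter 3: z = -0.3055 + -0.3958i, |z|^2 = 0.2500
Iter 4: z = 0.0929 + -0.2806i, |z|^2 = 0.0874
Iter 5: z = 0.0861 + -0.5746i, |z|^2 = 0.3376
Iter 6: z = -0.1665 + -0.6215i, |z|^2 = 0.4140
Iter 7: z = -0.2023 + -0.3155i, |z|^2 = 0.1404
Iter 8: z = 0.0976 + -0.3949i, |z|^2 = 0.1655
Iter 9: z = 0.0099 + -0.5996i, |z|^2 = 0.3596
Iter 10: z = -0.2032 + -0.5343i, |z|^2 = 0.3268
Iter 11: z = -0.0880 + -0.3054i, |z|^2 = 0.1010
Iter 12: z = 0.0707 + -0.4688i, |z|^2 = 0.2248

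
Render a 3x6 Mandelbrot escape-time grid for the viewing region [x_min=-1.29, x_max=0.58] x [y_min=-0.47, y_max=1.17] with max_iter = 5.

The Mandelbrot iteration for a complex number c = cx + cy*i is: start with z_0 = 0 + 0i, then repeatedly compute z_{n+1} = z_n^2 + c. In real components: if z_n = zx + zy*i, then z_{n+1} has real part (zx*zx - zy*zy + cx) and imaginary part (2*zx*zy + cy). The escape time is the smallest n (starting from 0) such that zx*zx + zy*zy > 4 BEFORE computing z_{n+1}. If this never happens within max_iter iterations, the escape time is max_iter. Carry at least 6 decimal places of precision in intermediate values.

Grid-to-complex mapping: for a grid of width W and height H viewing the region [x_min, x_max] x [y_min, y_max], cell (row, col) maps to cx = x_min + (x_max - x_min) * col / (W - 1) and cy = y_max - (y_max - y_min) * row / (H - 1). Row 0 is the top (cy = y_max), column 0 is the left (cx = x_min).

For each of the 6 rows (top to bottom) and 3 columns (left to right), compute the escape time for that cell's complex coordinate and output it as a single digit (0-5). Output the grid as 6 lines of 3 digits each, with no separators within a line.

Answer: 232
353
454
554
554
554

Derivation:
(row=0, col=0): c = -1.2900 + 1.1700i → escape time 2
(row=0, col=1): c = -0.3550 + 1.1700i → escape time 3
(row=0, col=2): c = 0.5800 + 1.1700i → escape time 2
(row=1, col=0): c = -1.2900 + 0.8420i → escape time 3
(row=1, col=1): c = -0.3550 + 0.8420i → escape time 5
(row=1, col=2): c = 0.5800 + 0.8420i → escape time 3
(row=2, col=0): c = -1.2900 + 0.5140i → escape time 4
(row=2, col=1): c = -0.3550 + 0.5140i → escape time 5
(row=2, col=2): c = 0.5800 + 0.5140i → escape time 4
(row=3, col=0): c = -1.2900 + 0.1860i → escape time 5
(row=3, col=1): c = -0.3550 + 0.1860i → escape time 5
(row=3, col=2): c = 0.5800 + 0.1860i → escape time 4
(row=4, col=0): c = -1.2900 + -0.1420i → escape time 5
(row=4, col=1): c = -0.3550 + -0.1420i → escape time 5
(row=4, col=2): c = 0.5800 + -0.1420i → escape time 4
(row=5, col=0): c = -1.2900 + -0.4700i → escape time 5
(row=5, col=1): c = -0.3550 + -0.4700i → escape time 5
(row=5, col=2): c = 0.5800 + -0.4700i → escape time 4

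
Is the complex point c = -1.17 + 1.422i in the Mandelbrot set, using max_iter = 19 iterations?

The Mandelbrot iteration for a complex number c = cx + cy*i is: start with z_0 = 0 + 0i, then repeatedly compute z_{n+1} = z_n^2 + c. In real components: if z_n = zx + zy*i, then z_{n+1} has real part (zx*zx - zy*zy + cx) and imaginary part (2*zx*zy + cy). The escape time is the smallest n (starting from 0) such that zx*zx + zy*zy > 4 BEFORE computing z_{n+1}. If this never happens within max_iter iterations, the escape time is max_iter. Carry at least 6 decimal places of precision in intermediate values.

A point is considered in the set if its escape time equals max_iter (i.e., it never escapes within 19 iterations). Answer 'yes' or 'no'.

z_0 = 0 + 0i, c = -1.1700 + 1.4220i
Iter 1: z = -1.1700 + 1.4220i, |z|^2 = 3.3910
Iter 2: z = -1.8232 + -1.9055i, |z|^2 = 6.9549
Escaped at iteration 2

Answer: no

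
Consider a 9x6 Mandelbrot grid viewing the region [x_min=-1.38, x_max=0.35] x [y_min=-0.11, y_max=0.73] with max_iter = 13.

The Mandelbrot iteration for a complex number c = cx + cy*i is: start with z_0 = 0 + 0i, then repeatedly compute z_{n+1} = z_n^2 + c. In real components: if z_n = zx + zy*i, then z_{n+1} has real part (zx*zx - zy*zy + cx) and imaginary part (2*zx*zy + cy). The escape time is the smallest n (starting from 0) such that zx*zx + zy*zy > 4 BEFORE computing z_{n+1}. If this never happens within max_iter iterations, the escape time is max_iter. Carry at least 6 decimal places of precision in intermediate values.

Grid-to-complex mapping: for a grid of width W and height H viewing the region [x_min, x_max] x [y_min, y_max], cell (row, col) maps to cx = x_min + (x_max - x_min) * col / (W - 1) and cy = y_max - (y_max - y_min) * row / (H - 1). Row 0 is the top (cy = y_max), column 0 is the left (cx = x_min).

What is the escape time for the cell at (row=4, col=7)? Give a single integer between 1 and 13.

z_0 = 0 + 0i, c = 0.1338 + 0.0580i
Iter 1: z = 0.1338 + 0.0580i, |z|^2 = 0.0213
Iter 2: z = 0.1483 + 0.0735i, |z|^2 = 0.0274
Iter 3: z = 0.1503 + 0.0798i, |z|^2 = 0.0290
Iter 4: z = 0.1500 + 0.0820i, |z|^2 = 0.0292
Iter 5: z = 0.1495 + 0.0826i, |z|^2 = 0.0292
Iter 6: z = 0.1493 + 0.0827i, |z|^2 = 0.0291
Iter 7: z = 0.1492 + 0.0827i, |z|^2 = 0.0291
Iter 8: z = 0.1492 + 0.0827i, |z|^2 = 0.0291
Iter 9: z = 0.1492 + 0.0827i, |z|^2 = 0.0291
Iter 10: z = 0.1492 + 0.0827i, |z|^2 = 0.0291
Iter 11: z = 0.1492 + 0.0827i, |z|^2 = 0.0291
Iter 12: z = 0.1492 + 0.0827i, |z|^2 = 0.0291

Answer: 13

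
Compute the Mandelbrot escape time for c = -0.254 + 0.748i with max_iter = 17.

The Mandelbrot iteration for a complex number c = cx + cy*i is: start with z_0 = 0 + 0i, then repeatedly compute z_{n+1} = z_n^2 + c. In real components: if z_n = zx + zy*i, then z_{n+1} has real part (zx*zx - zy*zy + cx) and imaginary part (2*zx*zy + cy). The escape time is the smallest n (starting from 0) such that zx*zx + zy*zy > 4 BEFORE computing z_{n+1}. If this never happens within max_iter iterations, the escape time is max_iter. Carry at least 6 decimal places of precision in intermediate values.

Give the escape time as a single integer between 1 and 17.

z_0 = 0 + 0i, c = -0.2540 + 0.7480i
Iter 1: z = -0.2540 + 0.7480i, |z|^2 = 0.6240
Iter 2: z = -0.7490 + 0.3680i, |z|^2 = 0.6964
Iter 3: z = 0.1715 + 0.1967i, |z|^2 = 0.0681
Iter 4: z = -0.2633 + 0.8155i, |z|^2 = 0.7343
Iter 5: z = -0.8497 + 0.3186i, |z|^2 = 0.8235
Iter 6: z = 0.3665 + 0.2065i, |z|^2 = 0.1770
Iter 7: z = -0.1623 + 0.8994i, |z|^2 = 0.8353
Iter 8: z = -1.0366 + 0.4560i, |z|^2 = 1.2824
Iter 9: z = 0.6125 + -0.1974i, |z|^2 = 0.4142
Iter 10: z = 0.0823 + 0.5062i, |z|^2 = 0.2630
Iter 11: z = -0.5035 + 0.8313i, |z|^2 = 0.9445
Iter 12: z = -0.6915 + -0.0891i, |z|^2 = 0.4862
Iter 13: z = 0.2163 + 0.8712i, |z|^2 = 0.8058
Iter 14: z = -0.9663 + 1.1248i, |z|^2 = 2.1990
Iter 15: z = -0.5856 + -1.4258i, |z|^2 = 2.3759
Iter 16: z = -1.9441 + 2.4179i, |z|^2 = 9.6258
Escaped at iteration 16

Answer: 16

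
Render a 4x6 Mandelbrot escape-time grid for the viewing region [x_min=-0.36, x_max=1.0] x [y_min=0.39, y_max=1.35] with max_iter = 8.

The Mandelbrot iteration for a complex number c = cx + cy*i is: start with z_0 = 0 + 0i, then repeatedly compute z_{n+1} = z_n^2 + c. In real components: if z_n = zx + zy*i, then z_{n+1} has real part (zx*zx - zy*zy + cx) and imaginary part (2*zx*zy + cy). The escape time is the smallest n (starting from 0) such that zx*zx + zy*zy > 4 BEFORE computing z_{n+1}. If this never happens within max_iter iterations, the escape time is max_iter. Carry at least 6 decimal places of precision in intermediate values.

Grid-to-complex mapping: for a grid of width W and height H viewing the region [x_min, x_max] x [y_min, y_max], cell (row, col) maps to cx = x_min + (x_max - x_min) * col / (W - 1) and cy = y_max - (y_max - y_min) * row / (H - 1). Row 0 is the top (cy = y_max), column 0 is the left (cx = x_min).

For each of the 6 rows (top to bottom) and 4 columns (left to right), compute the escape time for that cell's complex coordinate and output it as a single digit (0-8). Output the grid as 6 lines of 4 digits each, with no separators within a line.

(row=0, col=0): c = -0.3600 + 1.3500i → escape time 2
(row=0, col=1): c = 0.0933 + 1.3500i → escape time 2
(row=0, col=2): c = 0.5467 + 1.3500i → escape time 2
(row=0, col=3): c = 1.0000 + 1.3500i → escape time 2
(row=1, col=0): c = -0.3600 + 1.1580i → escape time 3
(row=1, col=1): c = 0.0933 + 1.1580i → escape time 3
(row=1, col=2): c = 0.5467 + 1.1580i → escape time 2
(row=1, col=3): c = 1.0000 + 1.1580i → escape time 2
(row=2, col=0): c = -0.3600 + 0.9660i → escape time 5
(row=2, col=1): c = 0.0933 + 0.9660i → escape time 4
(row=2, col=2): c = 0.5467 + 0.9660i → escape time 2
(row=2, col=3): c = 1.0000 + 0.9660i → escape time 2
(row=3, col=0): c = -0.3600 + 0.7740i → escape time 7
(row=3, col=1): c = 0.0933 + 0.7740i → escape time 7
(row=3, col=2): c = 0.5467 + 0.7740i → escape time 3
(row=3, col=3): c = 1.0000 + 0.7740i → escape time 2
(row=4, col=0): c = -0.3600 + 0.5820i → escape time 8
(row=4, col=1): c = 0.0933 + 0.5820i → escape time 8
(row=4, col=2): c = 0.5467 + 0.5820i → escape time 4
(row=4, col=3): c = 1.0000 + 0.5820i → escape time 2
(row=5, col=0): c = -0.3600 + 0.3900i → escape time 8
(row=5, col=1): c = 0.0933 + 0.3900i → escape time 8
(row=5, col=2): c = 0.5467 + 0.3900i → escape time 4
(row=5, col=3): c = 1.0000 + 0.3900i → escape time 2

Answer: 2222
3322
5422
7732
8842
8842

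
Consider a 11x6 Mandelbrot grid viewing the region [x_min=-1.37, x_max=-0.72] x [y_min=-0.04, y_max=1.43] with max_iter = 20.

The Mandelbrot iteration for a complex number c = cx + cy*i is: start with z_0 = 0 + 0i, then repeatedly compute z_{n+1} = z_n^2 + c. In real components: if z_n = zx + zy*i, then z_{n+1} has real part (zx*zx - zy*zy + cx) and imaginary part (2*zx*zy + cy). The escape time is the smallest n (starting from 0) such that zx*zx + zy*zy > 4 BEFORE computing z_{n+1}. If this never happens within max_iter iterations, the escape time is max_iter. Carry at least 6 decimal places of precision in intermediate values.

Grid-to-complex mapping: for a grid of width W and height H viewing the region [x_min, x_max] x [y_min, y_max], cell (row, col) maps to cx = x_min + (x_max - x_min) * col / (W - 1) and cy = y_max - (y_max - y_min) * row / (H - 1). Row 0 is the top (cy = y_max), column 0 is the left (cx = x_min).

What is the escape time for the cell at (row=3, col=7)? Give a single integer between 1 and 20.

z_0 = 0 + 0i, c = -0.9150 + 0.5480i
Iter 1: z = -0.9150 + 0.5480i, |z|^2 = 1.1375
Iter 2: z = -0.3781 + -0.4548i, |z|^2 = 0.3498
Iter 3: z = -0.9789 + 0.8919i, |z|^2 = 1.7539
Iter 4: z = -0.7522 + -1.1983i, |z|^2 = 2.0017
Iter 5: z = -1.7850 + 2.3508i, |z|^2 = 8.7125
Escaped at iteration 5

Answer: 5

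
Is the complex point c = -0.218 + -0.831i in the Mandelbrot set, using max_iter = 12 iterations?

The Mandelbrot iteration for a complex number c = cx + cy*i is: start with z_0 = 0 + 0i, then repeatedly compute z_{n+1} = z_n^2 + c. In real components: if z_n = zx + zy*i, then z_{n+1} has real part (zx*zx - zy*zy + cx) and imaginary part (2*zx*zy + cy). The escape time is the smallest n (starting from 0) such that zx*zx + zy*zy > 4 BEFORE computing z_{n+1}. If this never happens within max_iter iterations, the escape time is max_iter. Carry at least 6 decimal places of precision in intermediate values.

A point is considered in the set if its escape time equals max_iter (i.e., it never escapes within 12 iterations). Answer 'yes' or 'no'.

Answer: yes

Derivation:
z_0 = 0 + 0i, c = -0.2180 + -0.8310i
Iter 1: z = -0.2180 + -0.8310i, |z|^2 = 0.7381
Iter 2: z = -0.8610 + -0.4687i, |z|^2 = 0.9610
Iter 3: z = 0.3037 + -0.0239i, |z|^2 = 0.0928
Iter 4: z = -0.1263 + -0.8455i, |z|^2 = 0.7308
Iter 5: z = -0.9169 + -0.6174i, |z|^2 = 1.2219
Iter 6: z = 0.2416 + 0.3012i, |z|^2 = 0.1491
Iter 7: z = -0.2503 + -0.6855i, |z|^2 = 0.5325
Iter 8: z = -0.6252 + -0.4878i, |z|^2 = 0.6288
Iter 9: z = -0.0651 + -0.2211i, |z|^2 = 0.0531
Iter 10: z = -0.2626 + -0.8022i, |z|^2 = 0.7125
Iter 11: z = -0.7926 + -0.4096i, |z|^2 = 0.7960
Did not escape in 12 iterations → in set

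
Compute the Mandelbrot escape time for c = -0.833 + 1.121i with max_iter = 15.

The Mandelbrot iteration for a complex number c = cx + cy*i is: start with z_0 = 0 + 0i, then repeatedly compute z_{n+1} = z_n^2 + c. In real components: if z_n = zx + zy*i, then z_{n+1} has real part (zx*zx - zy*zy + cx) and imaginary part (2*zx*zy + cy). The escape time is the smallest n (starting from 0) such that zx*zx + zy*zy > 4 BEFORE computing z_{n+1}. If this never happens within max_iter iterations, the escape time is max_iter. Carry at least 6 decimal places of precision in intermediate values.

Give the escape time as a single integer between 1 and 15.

z_0 = 0 + 0i, c = -0.8330 + 1.1210i
Iter 1: z = -0.8330 + 1.1210i, |z|^2 = 1.9505
Iter 2: z = -1.3958 + -0.7466i, |z|^2 = 2.5055
Iter 3: z = 0.5577 + 3.2051i, |z|^2 = 10.5837
Escaped at iteration 3

Answer: 3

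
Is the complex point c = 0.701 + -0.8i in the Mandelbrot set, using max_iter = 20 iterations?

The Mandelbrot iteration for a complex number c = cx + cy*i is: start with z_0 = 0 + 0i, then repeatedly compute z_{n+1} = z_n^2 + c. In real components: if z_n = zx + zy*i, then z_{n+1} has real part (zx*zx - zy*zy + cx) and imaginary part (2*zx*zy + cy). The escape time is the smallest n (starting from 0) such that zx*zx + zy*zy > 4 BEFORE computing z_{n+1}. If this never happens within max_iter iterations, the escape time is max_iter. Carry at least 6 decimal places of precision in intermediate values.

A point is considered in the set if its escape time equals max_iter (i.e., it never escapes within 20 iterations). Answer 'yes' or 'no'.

z_0 = 0 + 0i, c = 0.7010 + -0.8000i
Iter 1: z = 0.7010 + -0.8000i, |z|^2 = 1.1314
Iter 2: z = 0.5524 + -1.9216i, |z|^2 = 3.9977
Iter 3: z = -2.6864 + -2.9230i, |z|^2 = 15.7606
Escaped at iteration 3

Answer: no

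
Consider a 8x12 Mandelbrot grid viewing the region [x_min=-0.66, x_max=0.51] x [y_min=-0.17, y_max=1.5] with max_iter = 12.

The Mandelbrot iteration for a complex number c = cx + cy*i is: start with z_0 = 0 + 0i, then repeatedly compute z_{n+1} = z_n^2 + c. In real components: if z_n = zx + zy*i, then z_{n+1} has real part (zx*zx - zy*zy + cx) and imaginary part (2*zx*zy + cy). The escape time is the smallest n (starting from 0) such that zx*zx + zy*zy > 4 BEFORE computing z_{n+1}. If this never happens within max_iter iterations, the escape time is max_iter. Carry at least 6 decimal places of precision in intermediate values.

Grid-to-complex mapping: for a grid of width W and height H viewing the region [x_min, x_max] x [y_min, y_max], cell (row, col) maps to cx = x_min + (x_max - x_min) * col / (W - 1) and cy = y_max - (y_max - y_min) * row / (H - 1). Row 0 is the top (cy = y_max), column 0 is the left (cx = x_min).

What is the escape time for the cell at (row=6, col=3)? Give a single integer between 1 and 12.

z_0 = 0 + 0i, c = -0.1586 + 0.5891i
Iter 1: z = -0.1586 + 0.5891i, |z|^2 = 0.3722
Iter 2: z = -0.4805 + 0.4023i, |z|^2 = 0.3927
Iter 3: z = -0.0896 + 0.2026i, |z|^2 = 0.0490
Iter 4: z = -0.1916 + 0.5528i, |z|^2 = 0.3423
Iter 5: z = -0.4275 + 0.3773i, |z|^2 = 0.3251
Iter 6: z = -0.1182 + 0.2665i, |z|^2 = 0.0850
Iter 7: z = -0.2156 + 0.5261i, |z|^2 = 0.3233
Iter 8: z = -0.3888 + 0.3622i, |z|^2 = 0.2824
Iter 9: z = -0.1386 + 0.3074i, |z|^2 = 0.1137
Iter 10: z = -0.2339 + 0.5039i, |z|^2 = 0.3086
Iter 11: z = -0.3578 + 0.3534i, |z|^2 = 0.2529

Answer: 12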